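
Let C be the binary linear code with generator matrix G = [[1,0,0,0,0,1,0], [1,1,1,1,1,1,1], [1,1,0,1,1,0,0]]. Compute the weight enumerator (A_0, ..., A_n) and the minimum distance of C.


Weight distribution: A_0 = 1, A_2 = 1, A_3 = 2, A_4 = 2, A_5 = 1, A_7 = 1. Minimum distance d = 2.

Enumerate all 2^3 = 8 messages m ∈ F_2^3.
For each, compute codeword c = mG in F_2^7, then tally its weight.
  m = 000 → c = 0000000, weight = 0.
  m = 100 → c = 1000010, weight = 2.
  m = 010 → c = 1111111, weight = 7.
  m = 110 → c = 0111101, weight = 5.
  m = 001 → c = 1101100, weight = 4.
  m = 101 → c = 0101110, weight = 4.
  m = 011 → c = 0010011, weight = 3.
  m = 111 → c = 1010001, weight = 3.
Tally weights:
  weight 0: 1 codewords.
  weight 2: 1 codewords.
  weight 3: 2 codewords.
  weight 4: 2 codewords.
  weight 5: 1 codewords.
  weight 7: 1 codewords.
Minimum distance d = smallest w > 0 with A_w > 0 = 2.
Sanity: Σ A_w = 8 = 2^3 = 8 ✓.


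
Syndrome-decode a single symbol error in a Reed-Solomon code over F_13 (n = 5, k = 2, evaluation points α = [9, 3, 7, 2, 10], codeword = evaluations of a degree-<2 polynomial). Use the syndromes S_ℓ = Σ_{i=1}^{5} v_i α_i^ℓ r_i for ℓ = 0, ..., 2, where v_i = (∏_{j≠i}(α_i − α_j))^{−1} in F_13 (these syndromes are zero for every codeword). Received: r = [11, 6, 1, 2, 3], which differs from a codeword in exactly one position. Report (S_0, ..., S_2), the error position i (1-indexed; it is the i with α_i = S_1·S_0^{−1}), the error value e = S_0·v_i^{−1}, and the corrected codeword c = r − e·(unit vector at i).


S = (12, 10, 4), error at position 2, error magnitude e = 12, c = [11, 7, 1, 2, 3].

Step 1: column multipliers v_i = (∏_{j≠i}(α_i − α_j))^{−1} mod 13.
  i = 1 (α = 9): (9−3)(9−7)(9−2)(9−10) = 6·2·7·(−1) = −84 ≡ 7, so v_1 = 7^{−1} = 2 (mod 13).
  i = 2 (α = 3): (3−9)(3−7)(3−2)(3−10) = (−6)·(−4)·1·(−7) = −168 ≡ 1, so v_2 = 1^{−1} = 1 (mod 13).
  i = 3 (α = 7): (7−9)(7−3)(7−2)(7−10) = (−2)·4·5·(−3) = 120 ≡ 3, so v_3 = 3^{−1} = 9 (mod 13).
  i = 4 (α = 2): (2−9)(2−3)(2−7)(2−10) = (−7)·(−1)·(−5)·(−8) = 280 ≡ 7, so v_4 = 7^{−1} = 2 (mod 13).
  i = 5 (α = 10): (10−9)(10−3)(10−7)(10−2) = 1·7·3·8 = 168 ≡ 12, so v_5 = 12^{−1} = 12 (mod 13).
  v = [2, 1, 9, 2, 12].
Step 2: syndromes of r = [11, 6, 1, 2, 3] (all sums mod 13).
  S_0 = Σ v_i r_i = 2·11 + 1·6 + 9·1 + 2·2 + 12·3 = 77 ≡ 12.
  S_1 = Σ v_i α_i r_i = 2·9·11 + 1·3·6 + 9·7·1 + 2·2·2 + 12·10·3 = 647 ≡ 10.
  α_i^2 mod 13 = [3, 9, 10, 4, 9].
  S_2 = Σ v_i α_i^2 r_i = 2·3·11 + 1·9·6 + 9·10·1 + 2·4·2 + 12·9·3 = 550 ≡ 4.
  S = (12, 10, 4) ≠ 0, so r is not a codeword (an error is present).
Step 3: locate the error. For a single error e at position i, S_ℓ = v_i·e·α_i^ℓ, so α_err = S_1/S_0.
  S_0^{−1} = 12^{−1} = 12 (mod 13), so α_err = 10·12 = 120 ≡ 3 = α_2. Error position i = 2.
  Consistency check: S_2/S_1 = 4·4 = 16 ≡ 3 = α_err ✓ (single-error assumption holds).
Step 4: error magnitude e = S_0/v_2 = S_0·∏_{j≠2}(α_2 − α_j) = 12·1 = 12 ≡ 12 (mod 13).
Step 5: correct position 2: c_2 = r_2 − e = 6 − 12 ≡ 7 (mod 13). Hence c = [11, 7, 1, 2, 3].
  Check: interpolating c through the α_i gives m(x) = 5 + 5·x (degree < 2) with m(α_i) = c_i for every i, so c is indeed a codeword.


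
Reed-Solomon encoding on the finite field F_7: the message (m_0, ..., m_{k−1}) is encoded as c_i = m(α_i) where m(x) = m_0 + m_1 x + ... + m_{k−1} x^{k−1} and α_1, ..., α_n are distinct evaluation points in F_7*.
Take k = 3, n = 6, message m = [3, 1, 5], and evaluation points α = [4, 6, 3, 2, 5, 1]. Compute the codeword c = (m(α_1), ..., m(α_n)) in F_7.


c = [3, 0, 2, 4, 0, 2]

Message polynomial: m(x) = 3 + 1·x + 5·x^2 (mod 7).
For each evaluation point α_i, compute m(α_i) mod 7:
  α_1 = 4: Horner steps 5 → 0 → 3, so m(4) = 3.
  α_2 = 6: Horner steps 5 → 3 → 0, so m(6) = 0.
  α_3 = 3: Horner steps 5 → 2 → 2, so m(3) = 2.
  α_4 = 2: Horner steps 5 → 4 → 4, so m(2) = 4.
  α_5 = 5: Horner steps 5 → 5 → 0, so m(5) = 0.
  α_6 = 1: Horner steps 5 → 6 → 2, so m(1) = 2.
Codeword c = [3, 0, 2, 4, 0, 2] ∈ F_7^6.


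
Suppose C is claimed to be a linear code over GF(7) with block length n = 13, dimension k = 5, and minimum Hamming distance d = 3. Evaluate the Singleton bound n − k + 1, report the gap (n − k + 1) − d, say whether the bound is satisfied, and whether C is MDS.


Singleton RHS = n − k + 1 = 9, slack = 6, bound satisfied, not MDS.

Singleton bound: d ≤ n − k + 1.
Here n = 13, k = 5, so n − k + 1 = 9.
Given d = 3, check d ≤ 9: YES.
Slack = (n − k + 1) − d = 6.
The code is NOT MDS (slack = 6 > 0).
Description: the claimed parameters are [13, 5, 3]_7; such a code would be non-MDS.


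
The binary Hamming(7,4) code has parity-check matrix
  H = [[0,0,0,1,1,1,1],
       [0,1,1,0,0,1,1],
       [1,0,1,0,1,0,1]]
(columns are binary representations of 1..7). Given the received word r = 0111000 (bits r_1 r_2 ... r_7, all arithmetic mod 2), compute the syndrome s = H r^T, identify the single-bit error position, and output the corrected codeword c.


s = (1, 0, 1)^T, error position = 5, corrected codeword c = 0111100

Compute s = H r^T mod 2 one row at a time:
  s_1 = 1 + 0 + 0 + 0 = 1 ≡ 1 (mod 2).
  s_2 = 1 + 1 + 0 + 0 = 2 ≡ 0 (mod 2).
  s_3 = 0 + 1 + 0 + 0 = 1 ≡ 1 (mod 2).
s = (1, 0, 1)^T — this equals column 5 of H (binary 101), so error is at position 5.
Correct: flip bit 5 of r = 0111000 to get c = 0111100.


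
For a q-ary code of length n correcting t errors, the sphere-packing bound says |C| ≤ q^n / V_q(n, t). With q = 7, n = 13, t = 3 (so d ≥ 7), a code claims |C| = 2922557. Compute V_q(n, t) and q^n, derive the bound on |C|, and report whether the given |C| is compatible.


V_q(n, t) = 64663, q^n = 96889010407, Hamming bound = 1498368, |C| = 2922557 > bound (violated).

Step 1: Compute V_q(n, t) = Σ_{j=0}^3 C(n, j) (q−1)^j.
  j = 0: C(13,0)·(6)^0 = 1·1 = 1.
  j = 1: C(13,1)·(6)^1 = 13·6 = 78.
  j = 2: C(13,2)·(6)^2 = 78·36 = 2808.
  j = 3: C(13,3)·(6)^3 = 286·216 = 61776.
  V_q(n, t) = 1 + 78 + 2808 + 61776 = 64663.
Step 2: q^n = 7^13 = 96889010407.
Step 3: Hamming bound ⌊q^n / V_q(n,t)⌋ = ⌊96889010407/64663⌋ = 1498368.
Step 4: Compare |C| = 2922557 to 1498368: violated.
The claimed |C| lies above the Hamming bound, so no 7-ary code of length 13 with d ≥ 7 can have 2922557 codewords.


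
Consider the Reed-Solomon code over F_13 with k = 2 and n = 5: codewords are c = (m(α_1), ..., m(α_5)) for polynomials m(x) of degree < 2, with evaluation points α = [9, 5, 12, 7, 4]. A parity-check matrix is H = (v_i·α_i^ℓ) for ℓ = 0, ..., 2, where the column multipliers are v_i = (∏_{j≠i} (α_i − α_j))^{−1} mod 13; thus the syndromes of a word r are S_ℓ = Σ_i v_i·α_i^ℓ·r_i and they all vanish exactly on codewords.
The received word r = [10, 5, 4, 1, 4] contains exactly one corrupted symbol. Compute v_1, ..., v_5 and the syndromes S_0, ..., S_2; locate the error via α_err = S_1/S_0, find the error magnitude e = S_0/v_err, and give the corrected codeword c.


S = (12, 9, 10), error at position 5, error magnitude e = 10, c = [10, 5, 4, 1, 7].

Step 1: column multipliers v_i = (∏_{j≠i}(α_i − α_j))^{−1} mod 13.
  i = 1 (α = 9): (9−5)(9−12)(9−7)(9−4) = 4·(−3)·2·5 = −120 ≡ 10, so v_1 = 10^{−1} = 4 (mod 13).
  i = 2 (α = 5): (5−9)(5−12)(5−7)(5−4) = (−4)·(−7)·(−2)·1 = −56 ≡ 9, so v_2 = 9^{−1} = 3 (mod 13).
  i = 3 (α = 12): (12−9)(12−5)(12−7)(12−4) = 3·7·5·8 = 840 ≡ 8, so v_3 = 8^{−1} = 5 (mod 13).
  i = 4 (α = 7): (7−9)(7−5)(7−12)(7−4) = (−2)·2·(−5)·3 = 60 ≡ 8, so v_4 = 8^{−1} = 5 (mod 13).
  i = 5 (α = 4): (4−9)(4−5)(4−12)(4−7) = (−5)·(−1)·(−8)·(−3) = 120 ≡ 3, so v_5 = 3^{−1} = 9 (mod 13).
  v = [4, 3, 5, 5, 9].
Step 2: syndromes of r = [10, 5, 4, 1, 4] (all sums mod 13).
  S_0 = Σ v_i r_i = 4·10 + 3·5 + 5·4 + 5·1 + 9·4 = 116 ≡ 12.
  S_1 = Σ v_i α_i r_i = 4·9·10 + 3·5·5 + 5·12·4 + 5·7·1 + 9·4·4 = 854 ≡ 9.
  α_i^2 mod 13 = [3, 12, 1, 10, 3].
  S_2 = Σ v_i α_i^2 r_i = 4·3·10 + 3·12·5 + 5·1·4 + 5·10·1 + 9·3·4 = 478 ≡ 10.
  S = (12, 9, 10) ≠ 0, so r is not a codeword (an error is present).
Step 3: locate the error. For a single error e at position i, S_ℓ = v_i·e·α_i^ℓ, so α_err = S_1/S_0.
  S_0^{−1} = 12^{−1} = 12 (mod 13), so α_err = 9·12 = 108 ≡ 4 = α_5. Error position i = 5.
  Consistency check: S_2/S_1 = 10·3 = 30 ≡ 4 = α_err ✓ (single-error assumption holds).
Step 4: error magnitude e = S_0/v_5 = S_0·∏_{j≠5}(α_5 − α_j) = 12·3 = 36 ≡ 10 (mod 13).
Step 5: correct position 5: c_5 = r_5 − e = 4 − 10 ≡ 7 (mod 13). Hence c = [10, 5, 4, 1, 7].
  Check: interpolating c through the α_i gives m(x) = 2 + 11·x (degree < 2) with m(α_i) = c_i for every i, so c is indeed a codeword.


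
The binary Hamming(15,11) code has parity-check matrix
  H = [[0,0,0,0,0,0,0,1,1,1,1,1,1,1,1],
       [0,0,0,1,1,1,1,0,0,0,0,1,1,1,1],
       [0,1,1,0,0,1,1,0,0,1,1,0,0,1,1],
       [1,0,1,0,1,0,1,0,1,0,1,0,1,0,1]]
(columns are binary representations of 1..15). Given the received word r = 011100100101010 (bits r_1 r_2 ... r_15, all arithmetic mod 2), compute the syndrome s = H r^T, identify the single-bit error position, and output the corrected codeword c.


s = (1, 0, 1, 0)^T, error position = 10, corrected codeword c = 011100100001010

Compute s = H r^T mod 2 one row at a time:
  s_1 = 0 + 0 + 1 + 0 + 1 + 0 + 1 + 0 = 3 ≡ 1 (mod 2).
  s_2 = 1 + 0 + 0 + 1 + 1 + 0 + 1 + 0 = 4 ≡ 0 (mod 2).
  s_3 = 1 + 1 + 0 + 1 + 1 + 0 + 1 + 0 = 5 ≡ 1 (mod 2).
  s_4 = 0 + 1 + 0 + 1 + 0 + 0 + 0 + 0 = 2 ≡ 0 (mod 2).
s = (1, 0, 1, 0)^T — this equals column 10 of H (binary 1010), so error is at position 10.
Correct: flip bit 10 of r = 011100100101010 to get c = 011100100001010.


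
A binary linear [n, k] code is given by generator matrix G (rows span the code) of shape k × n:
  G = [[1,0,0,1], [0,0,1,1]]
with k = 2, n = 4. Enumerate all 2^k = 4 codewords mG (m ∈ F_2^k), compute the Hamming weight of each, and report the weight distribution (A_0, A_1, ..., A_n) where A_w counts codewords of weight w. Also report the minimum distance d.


Weight distribution: A_0 = 1, A_2 = 3. Minimum distance d = 2.

Enumerate all 2^2 = 4 messages m ∈ F_2^2.
For each, compute codeword c = mG in F_2^4, then tally its weight.
  m = 00 → c = 0000, weight = 0.
  m = 10 → c = 1001, weight = 2.
  m = 01 → c = 0011, weight = 2.
  m = 11 → c = 1010, weight = 2.
Tally weights:
  weight 0: 1 codewords.
  weight 2: 3 codewords.
Minimum distance d = smallest w > 0 with A_w > 0 = 2.
Sanity: Σ A_w = 4 = 2^2 = 4 ✓.


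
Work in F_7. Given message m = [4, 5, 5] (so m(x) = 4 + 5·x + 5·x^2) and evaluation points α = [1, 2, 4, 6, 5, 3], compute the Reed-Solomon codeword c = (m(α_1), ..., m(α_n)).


c = [0, 6, 6, 4, 0, 1]

Message polynomial: m(x) = 4 + 5·x + 5·x^2 (mod 7).
For each evaluation point α_i, compute m(α_i) mod 7:
  α_1 = 1: Horner steps 5 → 3 → 0, so m(1) = 0.
  α_2 = 2: Horner steps 5 → 1 → 6, so m(2) = 6.
  α_3 = 4: Horner steps 5 → 4 → 6, so m(4) = 6.
  α_4 = 6: Horner steps 5 → 0 → 4, so m(6) = 4.
  α_5 = 5: Horner steps 5 → 2 → 0, so m(5) = 0.
  α_6 = 3: Horner steps 5 → 6 → 1, so m(3) = 1.
Codeword c = [0, 6, 6, 4, 0, 1] ∈ F_7^6.


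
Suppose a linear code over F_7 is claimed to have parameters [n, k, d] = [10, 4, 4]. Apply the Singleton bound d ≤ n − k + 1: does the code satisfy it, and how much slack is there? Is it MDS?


Singleton RHS = n − k + 1 = 7, slack = 3, bound satisfied, not MDS.

Singleton bound: d ≤ n − k + 1.
Here n = 10, k = 4, so n − k + 1 = 7.
Given d = 4, check d ≤ 7: YES.
Slack = (n − k + 1) − d = 3.
The code is NOT MDS (slack = 3 > 0).
Description: the claimed parameters are [10, 4, 4]_7; such a code would be non-MDS.


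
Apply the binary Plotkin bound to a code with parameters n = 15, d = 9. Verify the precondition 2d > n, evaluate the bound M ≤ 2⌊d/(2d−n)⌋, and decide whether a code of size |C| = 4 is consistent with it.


Plotkin bound M ≤ 6; given |C| = 4 ≤ bound (satisfied).

Check applicability: 2d = 18, n = 15.
2d − n = 3 > 0, so Plotkin applies.
Compute d/(2d−n) = 9/3 ≈ 3.0000.
⌊d/(2d−n)⌋ = 3.
Plotkin bound: M ≤ 2·3 = 6.
Given |C| = 4, check: satisfied.
This |C| is below the Plotkin bound.


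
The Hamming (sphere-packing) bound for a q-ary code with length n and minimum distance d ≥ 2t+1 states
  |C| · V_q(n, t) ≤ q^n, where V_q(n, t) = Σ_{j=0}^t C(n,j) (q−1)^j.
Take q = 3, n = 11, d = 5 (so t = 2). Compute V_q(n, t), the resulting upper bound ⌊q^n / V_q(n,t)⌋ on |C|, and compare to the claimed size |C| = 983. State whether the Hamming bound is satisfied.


V_q(n, t) = 243, q^n = 177147, Hamming bound = 729, |C| = 983 > bound (violated).

Step 1: Compute V_q(n, t) = Σ_{j=0}^2 C(n, j) (q−1)^j.
  j = 0: C(11,0)·(2)^0 = 1·1 = 1.
  j = 1: C(11,1)·(2)^1 = 11·2 = 22.
  j = 2: C(11,2)·(2)^2 = 55·4 = 220.
  V_q(n, t) = 1 + 22 + 220 = 243.
Step 2: q^n = 3^11 = 177147.
Step 3: Hamming bound ⌊q^n / V_q(n,t)⌋ = ⌊177147/243⌋ = 729.
Step 4: Compare |C| = 983 to 729: violated.
The claimed |C| lies above the Hamming bound, so no 3-ary code of length 11 with d ≥ 5 can have 983 codewords.


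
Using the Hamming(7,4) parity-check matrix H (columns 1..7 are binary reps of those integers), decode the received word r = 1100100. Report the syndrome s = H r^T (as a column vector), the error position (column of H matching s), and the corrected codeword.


s = (1, 1, 0)^T, error position = 6, corrected codeword c = 1100110

Compute s = H r^T mod 2 one row at a time:
  s_1 = 0 + 1 + 0 + 0 = 1 ≡ 1 (mod 2).
  s_2 = 1 + 0 + 0 + 0 = 1 ≡ 1 (mod 2).
  s_3 = 1 + 0 + 1 + 0 = 2 ≡ 0 (mod 2).
s = (1, 1, 0)^T — this equals column 6 of H (binary 110), so error is at position 6.
Correct: flip bit 6 of r = 1100100 to get c = 1100110.


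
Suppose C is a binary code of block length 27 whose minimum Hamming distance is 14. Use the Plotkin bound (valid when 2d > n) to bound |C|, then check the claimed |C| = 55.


Plotkin bound M ≤ 28; given |C| = 55 > bound (violated).

Check applicability: 2d = 28, n = 27.
2d − n = 1 > 0, so Plotkin applies.
Compute d/(2d−n) = 14/1 ≈ 14.0000.
⌊d/(2d−n)⌋ = 14.
Plotkin bound: M ≤ 2·14 = 28.
Given |C| = 55, check: VIOLATED.
This |C| is above the Plotkin bound, so no binary code with n = 27, d = 14 and 55 codewords exists.


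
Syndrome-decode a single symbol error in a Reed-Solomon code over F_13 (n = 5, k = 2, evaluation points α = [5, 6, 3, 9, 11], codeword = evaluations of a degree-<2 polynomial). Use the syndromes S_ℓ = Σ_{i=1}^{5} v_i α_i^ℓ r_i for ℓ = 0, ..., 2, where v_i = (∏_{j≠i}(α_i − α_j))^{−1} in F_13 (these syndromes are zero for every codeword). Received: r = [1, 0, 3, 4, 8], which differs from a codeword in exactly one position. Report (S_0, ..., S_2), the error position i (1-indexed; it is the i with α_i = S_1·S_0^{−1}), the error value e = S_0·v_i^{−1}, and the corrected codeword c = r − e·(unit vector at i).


S = (6, 2, 5), error at position 4, error magnitude e = 7, c = [1, 0, 3, 10, 8].

Step 1: column multipliers v_i = (∏_{j≠i}(α_i − α_j))^{−1} mod 13.
  i = 1 (α = 5): (5−6)(5−3)(5−9)(5−11) = (−1)·2·(−4)·(−6) = −48 ≡ 4, so v_1 = 4^{−1} = 10 (mod 13).
  i = 2 (α = 6): (6−5)(6−3)(6−9)(6−11) = 1·3·(−3)·(−5) = 45 ≡ 6, so v_2 = 6^{−1} = 11 (mod 13).
  i = 3 (α = 3): (3−5)(3−6)(3−9)(3−11) = (−2)·(−3)·(−6)·(−8) = 288 ≡ 2, so v_3 = 2^{−1} = 7 (mod 13).
  i = 4 (α = 9): (9−5)(9−6)(9−3)(9−11) = 4·3·6·(−2) = −144 ≡ 12, so v_4 = 12^{−1} = 12 (mod 13).
  i = 5 (α = 11): (11−5)(11−6)(11−3)(11−9) = 6·5·8·2 = 480 ≡ 12, so v_5 = 12^{−1} = 12 (mod 13).
  v = [10, 11, 7, 12, 12].
Step 2: syndromes of r = [1, 0, 3, 4, 8] (all sums mod 13).
  S_0 = Σ v_i r_i = 10·1 + 11·0 + 7·3 + 12·4 + 12·8 = 175 ≡ 6.
  S_1 = Σ v_i α_i r_i = 10·5·1 + 11·6·0 + 7·3·3 + 12·9·4 + 12·11·8 = 1601 ≡ 2.
  α_i^2 mod 13 = [12, 10, 9, 3, 4].
  S_2 = Σ v_i α_i^2 r_i = 10·12·1 + 11·10·0 + 7·9·3 + 12·3·4 + 12·4·8 = 837 ≡ 5.
  S = (6, 2, 5) ≠ 0, so r is not a codeword (an error is present).
Step 3: locate the error. For a single error e at position i, S_ℓ = v_i·e·α_i^ℓ, so α_err = S_1/S_0.
  S_0^{−1} = 6^{−1} = 11 (mod 13), so α_err = 2·11 = 22 ≡ 9 = α_4. Error position i = 4.
  Consistency check: S_2/S_1 = 5·7 = 35 ≡ 9 = α_err ✓ (single-error assumption holds).
Step 4: error magnitude e = S_0/v_4 = S_0·∏_{j≠4}(α_4 − α_j) = 6·12 = 72 ≡ 7 (mod 13).
Step 5: correct position 4: c_4 = r_4 − e = 4 − 7 ≡ 10 (mod 13). Hence c = [1, 0, 3, 10, 8].
  Check: interpolating c through the α_i gives m(x) = 6 + 12·x (degree < 2) with m(α_i) = c_i for every i, so c is indeed a codeword.


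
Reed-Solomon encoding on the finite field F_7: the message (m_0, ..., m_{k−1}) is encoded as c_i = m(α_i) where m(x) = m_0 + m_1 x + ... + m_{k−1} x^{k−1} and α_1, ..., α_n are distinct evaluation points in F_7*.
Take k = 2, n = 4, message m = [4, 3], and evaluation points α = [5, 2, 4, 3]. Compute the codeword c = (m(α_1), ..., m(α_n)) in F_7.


c = [5, 3, 2, 6]

Message polynomial: m(x) = 4 + 3·x (mod 7).
For each evaluation point α_i, compute m(α_i) mod 7:
  α_1 = 5: Horner steps 3 → 5, so m(5) = 5.
  α_2 = 2: Horner steps 3 → 3, so m(2) = 3.
  α_3 = 4: Horner steps 3 → 2, so m(4) = 2.
  α_4 = 3: Horner steps 3 → 6, so m(3) = 6.
Codeword c = [5, 3, 2, 6] ∈ F_7^4.


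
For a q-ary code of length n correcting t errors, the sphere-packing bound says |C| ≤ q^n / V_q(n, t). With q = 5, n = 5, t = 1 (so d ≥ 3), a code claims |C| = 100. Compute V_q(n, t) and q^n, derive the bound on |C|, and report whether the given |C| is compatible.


V_q(n, t) = 21, q^n = 3125, Hamming bound = 148, |C| = 100 ≤ bound (satisfied).

Step 1: Compute V_q(n, t) = Σ_{j=0}^1 C(n, j) (q−1)^j.
  j = 0: C(5,0)·(4)^0 = 1·1 = 1.
  j = 1: C(5,1)·(4)^1 = 5·4 = 20.
  V_q(n, t) = 1 + 20 = 21.
Step 2: q^n = 5^5 = 3125.
Step 3: Hamming bound ⌊q^n / V_q(n,t)⌋ = ⌊3125/21⌋ = 148.
Step 4: Compare |C| = 100 to 148: satisfied.
The claimed |C| lies below the Hamming bound.


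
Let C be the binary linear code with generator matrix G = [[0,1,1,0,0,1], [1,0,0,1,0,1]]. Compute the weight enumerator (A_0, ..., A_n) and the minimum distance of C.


Weight distribution: A_0 = 1, A_3 = 2, A_4 = 1. Minimum distance d = 3.

Enumerate all 2^2 = 4 messages m ∈ F_2^2.
For each, compute codeword c = mG in F_2^6, then tally its weight.
  m = 00 → c = 000000, weight = 0.
  m = 10 → c = 011001, weight = 3.
  m = 01 → c = 100101, weight = 3.
  m = 11 → c = 111100, weight = 4.
Tally weights:
  weight 0: 1 codewords.
  weight 3: 2 codewords.
  weight 4: 1 codewords.
Minimum distance d = smallest w > 0 with A_w > 0 = 3.
Sanity: Σ A_w = 4 = 2^2 = 4 ✓.


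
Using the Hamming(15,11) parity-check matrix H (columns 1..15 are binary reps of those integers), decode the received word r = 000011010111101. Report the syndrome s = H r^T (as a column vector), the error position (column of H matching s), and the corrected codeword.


s = (0, 1, 0, 0)^T, error position = 4, corrected codeword c = 000111010111101

Compute s = H r^T mod 2 one row at a time:
  s_1 = 1 + 0 + 1 + 1 + 1 + 1 + 0 + 1 = 6 ≡ 0 (mod 2).
  s_2 = 0 + 1 + 1 + 0 + 1 + 1 + 0 + 1 = 5 ≡ 1 (mod 2).
  s_3 = 0 + 0 + 1 + 0 + 1 + 1 + 0 + 1 = 4 ≡ 0 (mod 2).
  s_4 = 0 + 0 + 1 + 0 + 0 + 1 + 1 + 1 = 4 ≡ 0 (mod 2).
s = (0, 1, 0, 0)^T — this equals column 4 of H (binary 0100), so error is at position 4.
Correct: flip bit 4 of r = 000011010111101 to get c = 000111010111101.


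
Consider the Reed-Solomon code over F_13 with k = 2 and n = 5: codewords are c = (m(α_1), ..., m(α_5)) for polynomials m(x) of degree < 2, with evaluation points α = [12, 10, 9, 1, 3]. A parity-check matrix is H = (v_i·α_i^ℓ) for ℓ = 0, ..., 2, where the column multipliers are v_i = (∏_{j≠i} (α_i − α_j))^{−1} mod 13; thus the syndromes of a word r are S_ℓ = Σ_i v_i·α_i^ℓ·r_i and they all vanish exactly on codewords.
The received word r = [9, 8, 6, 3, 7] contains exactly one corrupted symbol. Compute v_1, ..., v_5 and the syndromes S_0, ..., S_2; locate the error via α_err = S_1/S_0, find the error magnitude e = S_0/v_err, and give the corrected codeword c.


S = (4, 9, 4), error at position 1, error magnitude e = 10, c = [12, 8, 6, 3, 7].

Step 1: column multipliers v_i = (∏_{j≠i}(α_i − α_j))^{−1} mod 13.
  i = 1 (α = 12): (12−10)(12−9)(12−1)(12−3) = 2·3·11·9 = 594 ≡ 9, so v_1 = 9^{−1} = 3 (mod 13).
  i = 2 (α = 10): (10−12)(10−9)(10−1)(10−3) = (−2)·1·9·7 = −126 ≡ 4, so v_2 = 4^{−1} = 10 (mod 13).
  i = 3 (α = 9): (9−12)(9−10)(9−1)(9−3) = (−3)·(−1)·8·6 = 144 ≡ 1, so v_3 = 1^{−1} = 1 (mod 13).
  i = 4 (α = 1): (1−12)(1−10)(1−9)(1−3) = (−11)·(−9)·(−8)·(−2) = 1584 ≡ 11, so v_4 = 11^{−1} = 6 (mod 13).
  i = 5 (α = 3): (3−12)(3−10)(3−9)(3−1) = (−9)·(−7)·(−6)·2 = −756 ≡ 11, so v_5 = 11^{−1} = 6 (mod 13).
  v = [3, 10, 1, 6, 6].
Step 2: syndromes of r = [9, 8, 6, 3, 7] (all sums mod 13).
  S_0 = Σ v_i r_i = 3·9 + 10·8 + 1·6 + 6·3 + 6·7 = 173 ≡ 4.
  S_1 = Σ v_i α_i r_i = 3·12·9 + 10·10·8 + 1·9·6 + 6·1·3 + 6·3·7 = 1322 ≡ 9.
  α_i^2 mod 13 = [1, 9, 3, 1, 9].
  S_2 = Σ v_i α_i^2 r_i = 3·1·9 + 10·9·8 + 1·3·6 + 6·1·3 + 6·9·7 = 1161 ≡ 4.
  S = (4, 9, 4) ≠ 0, so r is not a codeword (an error is present).
Step 3: locate the error. For a single error e at position i, S_ℓ = v_i·e·α_i^ℓ, so α_err = S_1/S_0.
  S_0^{−1} = 4^{−1} = 10 (mod 13), so α_err = 9·10 = 90 ≡ 12 = α_1. Error position i = 1.
  Consistency check: S_2/S_1 = 4·3 = 12 ≡ 12 = α_err ✓ (single-error assumption holds).
Step 4: error magnitude e = S_0/v_1 = S_0·∏_{j≠1}(α_1 − α_j) = 4·9 = 36 ≡ 10 (mod 13).
Step 5: correct position 1: c_1 = r_1 − e = 9 − 10 ≡ 12 (mod 13). Hence c = [12, 8, 6, 3, 7].
  Check: interpolating c through the α_i gives m(x) = 1 + 2·x (degree < 2) with m(α_i) = c_i for every i, so c is indeed a codeword.


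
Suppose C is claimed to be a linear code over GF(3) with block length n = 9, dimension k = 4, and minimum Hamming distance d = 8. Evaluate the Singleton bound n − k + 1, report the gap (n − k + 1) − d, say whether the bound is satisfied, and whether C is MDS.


Singleton RHS = n − k + 1 = 6, slack = -2, bound violated (no such code; not MDS).

Singleton bound: d ≤ n − k + 1.
Here n = 9, k = 4, so n − k + 1 = 6.
Given d = 8, check d ≤ 6: NO.
Slack = (n − k + 1) − d = -2.
The slack is negative: d = 8 exceeds n − k + 1 = 6 by 2, so the Singleton bound is violated and no linear [9, 4, 8]_3 code can exist. In particular it is not MDS (MDS requires d = n − k + 1 exactly).
Description: the claimed parameters are [9, 4, 8]_3; such a code would be impossible (violates the Singleton bound).


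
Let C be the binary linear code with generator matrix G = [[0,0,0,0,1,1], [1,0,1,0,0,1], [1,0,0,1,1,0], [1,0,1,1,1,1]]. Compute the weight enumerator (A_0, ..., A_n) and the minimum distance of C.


Weight distribution: A_0 = 1, A_1 = 1, A_2 = 6, A_3 = 6, A_4 = 1, A_5 = 1. Minimum distance d = 1.

Enumerate all 2^4 = 16 messages m ∈ F_2^4.
For each, compute codeword c = mG in F_2^6, then tally its weight.
  m = 0000 → c = 000000, weight = 0.
  m = 1000 → c = 000011, weight = 2.
  m = 0100 → c = 101001, weight = 3.
  m = 1100 → c = 101010, weight = 3.
  m = 0010 → c = 100110, weight = 3.
  m = 1010 → c = 100101, weight = 3.
  m = 0110 → c = 001111, weight = 4.
  m = 1110 → c = 001100, weight = 2.
  m = 0001 → c = 101111, weight = 5.
  m = 1001 → c = 101100, weight = 3.
  m = 0101 → c = 000110, weight = 2.
  m = 1101 → c = 000101, weight = 2.
  m = 0011 → c = 001001, weight = 2.
  m = 1011 → c = 001010, weight = 2.
  m = 0111 → c = 100000, weight = 1.
  m = 1111 → c = 100011, weight = 3.
Tally weights:
  weight 0: 1 codewords.
  weight 1: 1 codewords.
  weight 2: 6 codewords.
  weight 3: 6 codewords.
  weight 4: 1 codewords.
  weight 5: 1 codewords.
Minimum distance d = smallest w > 0 with A_w > 0 = 1.
Sanity: Σ A_w = 16 = 2^4 = 16 ✓.


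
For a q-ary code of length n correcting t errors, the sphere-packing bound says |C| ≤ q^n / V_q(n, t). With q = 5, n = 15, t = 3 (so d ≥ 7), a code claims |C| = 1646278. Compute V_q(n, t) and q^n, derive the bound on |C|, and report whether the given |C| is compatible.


V_q(n, t) = 30861, q^n = 30517578125, Hamming bound = 988871, |C| = 1646278 > bound (violated).

Step 1: Compute V_q(n, t) = Σ_{j=0}^3 C(n, j) (q−1)^j.
  j = 0: C(15,0)·(4)^0 = 1·1 = 1.
  j = 1: C(15,1)·(4)^1 = 15·4 = 60.
  j = 2: C(15,2)·(4)^2 = 105·16 = 1680.
  j = 3: C(15,3)·(4)^3 = 455·64 = 29120.
  V_q(n, t) = 1 + 60 + 1680 + 29120 = 30861.
Step 2: q^n = 5^15 = 30517578125.
Step 3: Hamming bound ⌊q^n / V_q(n,t)⌋ = ⌊30517578125/30861⌋ = 988871.
Step 4: Compare |C| = 1646278 to 988871: violated.
The claimed |C| lies above the Hamming bound, so no 5-ary code of length 15 with d ≥ 7 can have 1646278 codewords.


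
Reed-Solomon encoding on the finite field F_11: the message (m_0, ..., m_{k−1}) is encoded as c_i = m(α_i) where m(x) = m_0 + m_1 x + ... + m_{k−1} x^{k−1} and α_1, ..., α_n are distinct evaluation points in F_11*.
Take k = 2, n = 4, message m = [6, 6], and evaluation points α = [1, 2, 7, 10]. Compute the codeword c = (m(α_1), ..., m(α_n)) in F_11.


c = [1, 7, 4, 0]

Message polynomial: m(x) = 6 + 6·x (mod 11).
For each evaluation point α_i, compute m(α_i) mod 11:
  α_1 = 1: Horner steps 6 → 1, so m(1) = 1.
  α_2 = 2: Horner steps 6 → 7, so m(2) = 7.
  α_3 = 7: Horner steps 6 → 4, so m(7) = 4.
  α_4 = 10: Horner steps 6 → 0, so m(10) = 0.
Codeword c = [1, 7, 4, 0] ∈ F_11^4.


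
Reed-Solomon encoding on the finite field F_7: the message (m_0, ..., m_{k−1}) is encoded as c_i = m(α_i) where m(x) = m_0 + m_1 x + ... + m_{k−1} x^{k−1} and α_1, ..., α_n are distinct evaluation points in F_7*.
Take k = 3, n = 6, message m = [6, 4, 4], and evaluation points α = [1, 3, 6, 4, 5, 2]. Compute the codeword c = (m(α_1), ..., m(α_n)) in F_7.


c = [0, 5, 6, 2, 0, 2]

Message polynomial: m(x) = 6 + 4·x + 4·x^2 (mod 7).
For each evaluation point α_i, compute m(α_i) mod 7:
  α_1 = 1: Horner steps 4 → 1 → 0, so m(1) = 0.
  α_2 = 3: Horner steps 4 → 2 → 5, so m(3) = 5.
  α_3 = 6: Horner steps 4 → 0 → 6, so m(6) = 6.
  α_4 = 4: Horner steps 4 → 6 → 2, so m(4) = 2.
  α_5 = 5: Horner steps 4 → 3 → 0, so m(5) = 0.
  α_6 = 2: Horner steps 4 → 5 → 2, so m(2) = 2.
Codeword c = [0, 5, 6, 2, 0, 2] ∈ F_7^6.


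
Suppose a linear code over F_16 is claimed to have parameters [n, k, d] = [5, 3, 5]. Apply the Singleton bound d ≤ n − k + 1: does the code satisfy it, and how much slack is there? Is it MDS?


Singleton RHS = n − k + 1 = 3, slack = -2, bound violated (no such code; not MDS).

Singleton bound: d ≤ n − k + 1.
Here n = 5, k = 3, so n − k + 1 = 3.
Given d = 5, check d ≤ 3: NO.
Slack = (n − k + 1) − d = -2.
The slack is negative: d = 5 exceeds n − k + 1 = 3 by 2, so the Singleton bound is violated and no linear [5, 3, 5]_16 code can exist. In particular it is not MDS (MDS requires d = n − k + 1 exactly).
Description: the claimed parameters are [5, 3, 5]_16; such a code would be impossible (violates the Singleton bound).


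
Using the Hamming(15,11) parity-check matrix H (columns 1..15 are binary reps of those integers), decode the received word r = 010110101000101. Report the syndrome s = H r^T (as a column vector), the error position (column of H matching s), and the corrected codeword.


s = (1, 1, 1, 1)^T, error position = 15, corrected codeword c = 010110101000100

Compute s = H r^T mod 2 one row at a time:
  s_1 = 0 + 1 + 0 + 0 + 0 + 1 + 0 + 1 = 3 ≡ 1 (mod 2).
  s_2 = 1 + 1 + 0 + 1 + 0 + 1 + 0 + 1 = 5 ≡ 1 (mod 2).
  s_3 = 1 + 0 + 0 + 1 + 0 + 0 + 0 + 1 = 3 ≡ 1 (mod 2).
  s_4 = 0 + 0 + 1 + 1 + 1 + 0 + 1 + 1 = 5 ≡ 1 (mod 2).
s = (1, 1, 1, 1)^T — this equals column 15 of H (binary 1111), so error is at position 15.
Correct: flip bit 15 of r = 010110101000101 to get c = 010110101000100.


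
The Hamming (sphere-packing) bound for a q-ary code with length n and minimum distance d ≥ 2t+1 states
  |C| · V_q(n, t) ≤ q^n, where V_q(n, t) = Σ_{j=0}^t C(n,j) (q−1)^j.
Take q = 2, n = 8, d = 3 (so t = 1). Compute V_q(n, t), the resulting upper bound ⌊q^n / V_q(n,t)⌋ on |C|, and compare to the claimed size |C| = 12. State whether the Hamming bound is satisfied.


V_q(n, t) = 9, q^n = 256, Hamming bound = 28, |C| = 12 ≤ bound (satisfied).

Step 1: Compute V_q(n, t) = Σ_{j=0}^1 C(n, j) (q−1)^j.
  j = 0: C(8,0)·(1)^0 = 1·1 = 1.
  j = 1: C(8,1)·(1)^1 = 8·1 = 8.
  V_q(n, t) = 1 + 8 = 9.
Step 2: q^n = 2^8 = 256.
Step 3: Hamming bound ⌊q^n / V_q(n,t)⌋ = ⌊256/9⌋ = 28.
Step 4: Compare |C| = 12 to 28: satisfied.
The claimed |C| lies below the Hamming bound.


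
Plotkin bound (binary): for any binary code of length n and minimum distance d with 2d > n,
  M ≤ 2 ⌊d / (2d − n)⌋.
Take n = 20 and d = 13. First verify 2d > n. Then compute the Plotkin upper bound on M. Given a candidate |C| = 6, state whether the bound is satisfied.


Plotkin bound M ≤ 4; given |C| = 6 > bound (violated).

Check applicability: 2d = 26, n = 20.
2d − n = 6 > 0, so Plotkin applies.
Compute d/(2d−n) = 13/6 ≈ 2.1667.
⌊d/(2d−n)⌋ = 2.
Plotkin bound: M ≤ 2·2 = 4.
Given |C| = 6, check: VIOLATED.
This |C| is above the Plotkin bound, so no binary code with n = 20, d = 13 and 6 codewords exists.


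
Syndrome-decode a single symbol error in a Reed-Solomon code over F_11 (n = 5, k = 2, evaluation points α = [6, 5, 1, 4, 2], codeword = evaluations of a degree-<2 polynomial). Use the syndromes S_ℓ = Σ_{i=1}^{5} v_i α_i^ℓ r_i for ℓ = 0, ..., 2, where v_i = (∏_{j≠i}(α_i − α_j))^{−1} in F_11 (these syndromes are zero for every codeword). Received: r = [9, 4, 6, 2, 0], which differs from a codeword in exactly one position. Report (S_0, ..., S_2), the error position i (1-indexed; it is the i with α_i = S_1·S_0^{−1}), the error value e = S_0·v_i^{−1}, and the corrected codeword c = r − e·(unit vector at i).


S = (3, 1, 4), error at position 4, error magnitude e = 3, c = [9, 4, 6, 10, 0].

Step 1: column multipliers v_i = (∏_{j≠i}(α_i − α_j))^{−1} mod 11.
  i = 1 (α = 6): (6−5)(6−1)(6−4)(6−2) = 1·5·2·4 = 40 ≡ 7, so v_1 = 7^{−1} = 8 (mod 11).
  i = 2 (α = 5): (5−6)(5−1)(5−4)(5−2) = (−1)·4·1·3 = −12 ≡ 10, so v_2 = 10^{−1} = 10 (mod 11).
  i = 3 (α = 1): (1−6)(1−5)(1−4)(1−2) = (−5)·(−4)·(−3)·(−1) = 60 ≡ 5, so v_3 = 5^{−1} = 9 (mod 11).
  i = 4 (α = 4): (4−6)(4−5)(4−1)(4−2) = (−2)·(−1)·3·2 = 12 ≡ 1, so v_4 = 1^{−1} = 1 (mod 11).
  i = 5 (α = 2): (2−6)(2−5)(2−1)(2−4) = (−4)·(−3)·1·(−2) = −24 ≡ 9, so v_5 = 9^{−1} = 5 (mod 11).
  v = [8, 10, 9, 1, 5].
Step 2: syndromes of r = [9, 4, 6, 2, 0] (all sums mod 11).
  S_0 = Σ v_i r_i = 8·9 + 10·4 + 9·6 + 1·2 + 5·0 = 168 ≡ 3.
  S_1 = Σ v_i α_i r_i = 8·6·9 + 10·5·4 + 9·1·6 + 1·4·2 + 5·2·0 = 694 ≡ 1.
  α_i^2 mod 11 = [3, 3, 1, 5, 4].
  S_2 = Σ v_i α_i^2 r_i = 8·3·9 + 10·3·4 + 9·1·6 + 1·5·2 + 5·4·0 = 400 ≡ 4.
  S = (3, 1, 4) ≠ 0, so r is not a codeword (an error is present).
Step 3: locate the error. For a single error e at position i, S_ℓ = v_i·e·α_i^ℓ, so α_err = S_1/S_0.
  S_0^{−1} = 3^{−1} = 4 (mod 11), so α_err = 1·4 = 4 ≡ 4 = α_4. Error position i = 4.
  Consistency check: S_2/S_1 = 4·1 = 4 ≡ 4 = α_err ✓ (single-error assumption holds).
Step 4: error magnitude e = S_0/v_4 = S_0·∏_{j≠4}(α_4 − α_j) = 3·1 = 3 ≡ 3 (mod 11).
Step 5: correct position 4: c_4 = r_4 − e = 2 − 3 ≡ 10 (mod 11). Hence c = [9, 4, 6, 10, 0].
  Check: interpolating c through the α_i gives m(x) = 1 + 5·x (degree < 2) with m(α_i) = c_i for every i, so c is indeed a codeword.


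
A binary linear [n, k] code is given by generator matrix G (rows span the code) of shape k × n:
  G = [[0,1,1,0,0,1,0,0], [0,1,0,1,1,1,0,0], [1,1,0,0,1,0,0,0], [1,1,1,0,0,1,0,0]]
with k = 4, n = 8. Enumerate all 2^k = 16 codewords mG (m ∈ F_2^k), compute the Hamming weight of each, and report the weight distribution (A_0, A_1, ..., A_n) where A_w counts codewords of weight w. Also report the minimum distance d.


Weight distribution: A_0 = 1, A_1 = 1, A_2 = 2, A_3 = 6, A_4 = 5, A_5 = 1. Minimum distance d = 1.

Enumerate all 2^4 = 16 messages m ∈ F_2^4.
For each, compute codeword c = mG in F_2^8, then tally its weight.
  m = 0000 → c = 00000000, weight = 0.
  m = 1000 → c = 01100100, weight = 3.
  m = 0100 → c = 01011100, weight = 4.
  m = 1100 → c = 00111000, weight = 3.
  m = 0010 → c = 11001000, weight = 3.
  m = 1010 → c = 10101100, weight = 4.
  m = 0110 → c = 10010100, weight = 3.
  m = 1110 → c = 11110000, weight = 4.
  m = 0001 → c = 11100100, weight = 4.
  m = 1001 → c = 10000000, weight = 1.
  m = 0101 → c = 10111000, weight = 4.
  m = 1101 → c = 11011100, weight = 5.
  m = 0011 → c = 00101100, weight = 3.
  m = 1011 → c = 01001000, weight = 2.
  m = 0111 → c = 01110000, weight = 3.
  m = 1111 → c = 00010100, weight = 2.
Tally weights:
  weight 0: 1 codewords.
  weight 1: 1 codewords.
  weight 2: 2 codewords.
  weight 3: 6 codewords.
  weight 4: 5 codewords.
  weight 5: 1 codewords.
Minimum distance d = smallest w > 0 with A_w > 0 = 1.
Sanity: Σ A_w = 16 = 2^4 = 16 ✓.


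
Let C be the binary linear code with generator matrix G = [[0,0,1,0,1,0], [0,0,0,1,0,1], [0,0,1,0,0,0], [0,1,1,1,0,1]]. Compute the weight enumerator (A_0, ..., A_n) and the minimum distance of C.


Weight distribution: A_0 = 1, A_1 = 3, A_2 = 4, A_3 = 4, A_4 = 3, A_5 = 1. Minimum distance d = 1.

Enumerate all 2^4 = 16 messages m ∈ F_2^4.
For each, compute codeword c = mG in F_2^6, then tally its weight.
  m = 0000 → c = 000000, weight = 0.
  m = 1000 → c = 001010, weight = 2.
  m = 0100 → c = 000101, weight = 2.
  m = 1100 → c = 001111, weight = 4.
  m = 0010 → c = 001000, weight = 1.
  m = 1010 → c = 000010, weight = 1.
  m = 0110 → c = 001101, weight = 3.
  m = 1110 → c = 000111, weight = 3.
  m = 0001 → c = 011101, weight = 4.
  m = 1001 → c = 010111, weight = 4.
  m = 0101 → c = 011000, weight = 2.
  m = 1101 → c = 010010, weight = 2.
  m = 0011 → c = 010101, weight = 3.
  m = 1011 → c = 011111, weight = 5.
  m = 0111 → c = 010000, weight = 1.
  m = 1111 → c = 011010, weight = 3.
Tally weights:
  weight 0: 1 codewords.
  weight 1: 3 codewords.
  weight 2: 4 codewords.
  weight 3: 4 codewords.
  weight 4: 3 codewords.
  weight 5: 1 codewords.
Minimum distance d = smallest w > 0 with A_w > 0 = 1.
Sanity: Σ A_w = 16 = 2^4 = 16 ✓.


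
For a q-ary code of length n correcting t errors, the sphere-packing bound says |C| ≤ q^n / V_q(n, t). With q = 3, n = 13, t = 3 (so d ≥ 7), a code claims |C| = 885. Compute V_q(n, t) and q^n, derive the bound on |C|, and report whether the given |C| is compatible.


V_q(n, t) = 2627, q^n = 1594323, Hamming bound = 606, |C| = 885 > bound (violated).

Step 1: Compute V_q(n, t) = Σ_{j=0}^3 C(n, j) (q−1)^j.
  j = 0: C(13,0)·(2)^0 = 1·1 = 1.
  j = 1: C(13,1)·(2)^1 = 13·2 = 26.
  j = 2: C(13,2)·(2)^2 = 78·4 = 312.
  j = 3: C(13,3)·(2)^3 = 286·8 = 2288.
  V_q(n, t) = 1 + 26 + 312 + 2288 = 2627.
Step 2: q^n = 3^13 = 1594323.
Step 3: Hamming bound ⌊q^n / V_q(n,t)⌋ = ⌊1594323/2627⌋ = 606.
Step 4: Compare |C| = 885 to 606: violated.
The claimed |C| lies above the Hamming bound, so no 3-ary code of length 13 with d ≥ 7 can have 885 codewords.


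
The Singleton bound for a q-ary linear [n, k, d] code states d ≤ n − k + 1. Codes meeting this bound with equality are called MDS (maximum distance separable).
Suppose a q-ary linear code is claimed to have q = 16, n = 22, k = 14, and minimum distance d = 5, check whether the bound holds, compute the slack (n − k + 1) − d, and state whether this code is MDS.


Singleton RHS = n − k + 1 = 9, slack = 4, bound satisfied, not MDS.

Singleton bound: d ≤ n − k + 1.
Here n = 22, k = 14, so n − k + 1 = 9.
Given d = 5, check d ≤ 9: YES.
Slack = (n − k + 1) − d = 4.
The code is NOT MDS (slack = 4 > 0).
Description: the claimed parameters are [22, 14, 5]_16; such a code would be non-MDS.


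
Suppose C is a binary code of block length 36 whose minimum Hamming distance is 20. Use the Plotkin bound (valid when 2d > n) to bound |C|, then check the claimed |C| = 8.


Plotkin bound M ≤ 10; given |C| = 8 ≤ bound (satisfied).

Check applicability: 2d = 40, n = 36.
2d − n = 4 > 0, so Plotkin applies.
Compute d/(2d−n) = 20/4 ≈ 5.0000.
⌊d/(2d−n)⌋ = 5.
Plotkin bound: M ≤ 2·5 = 10.
Given |C| = 8, check: satisfied.
This |C| is below the Plotkin bound.


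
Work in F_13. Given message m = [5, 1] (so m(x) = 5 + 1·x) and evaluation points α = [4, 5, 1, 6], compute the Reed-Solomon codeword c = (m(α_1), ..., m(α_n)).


c = [9, 10, 6, 11]

Message polynomial: m(x) = 5 + 1·x (mod 13).
For each evaluation point α_i, compute m(α_i) mod 13:
  α_1 = 4: Horner steps 1 → 9, so m(4) = 9.
  α_2 = 5: Horner steps 1 → 10, so m(5) = 10.
  α_3 = 1: Horner steps 1 → 6, so m(1) = 6.
  α_4 = 6: Horner steps 1 → 11, so m(6) = 11.
Codeword c = [9, 10, 6, 11] ∈ F_13^4.


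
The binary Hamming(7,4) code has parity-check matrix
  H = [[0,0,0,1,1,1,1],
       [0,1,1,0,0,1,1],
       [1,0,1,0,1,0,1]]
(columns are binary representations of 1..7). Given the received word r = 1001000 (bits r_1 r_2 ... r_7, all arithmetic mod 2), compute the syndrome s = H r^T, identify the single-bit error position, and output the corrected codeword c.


s = (1, 0, 1)^T, error position = 5, corrected codeword c = 1001100

Compute s = H r^T mod 2 one row at a time:
  s_1 = 1 + 0 + 0 + 0 = 1 ≡ 1 (mod 2).
  s_2 = 0 + 0 + 0 + 0 = 0 ≡ 0 (mod 2).
  s_3 = 1 + 0 + 0 + 0 = 1 ≡ 1 (mod 2).
s = (1, 0, 1)^T — this equals column 5 of H (binary 101), so error is at position 5.
Correct: flip bit 5 of r = 1001000 to get c = 1001100.


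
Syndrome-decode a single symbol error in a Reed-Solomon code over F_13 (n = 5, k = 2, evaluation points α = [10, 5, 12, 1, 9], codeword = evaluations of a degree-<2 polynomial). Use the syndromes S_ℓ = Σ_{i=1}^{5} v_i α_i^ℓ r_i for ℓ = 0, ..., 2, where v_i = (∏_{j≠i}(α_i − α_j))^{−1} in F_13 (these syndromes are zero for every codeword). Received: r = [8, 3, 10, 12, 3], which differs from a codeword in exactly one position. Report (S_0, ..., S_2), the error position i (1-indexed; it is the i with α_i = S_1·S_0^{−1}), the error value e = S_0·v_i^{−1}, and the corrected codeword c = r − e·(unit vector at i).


S = (7, 11, 8), error at position 5, error magnitude e = 9, c = [8, 3, 10, 12, 7].

Step 1: column multipliers v_i = (∏_{j≠i}(α_i − α_j))^{−1} mod 13.
  i = 1 (α = 10): (10−5)(10−12)(10−1)(10−9) = 5·(−2)·9·1 = −90 ≡ 1, so v_1 = 1^{−1} = 1 (mod 13).
  i = 2 (α = 5): (5−10)(5−12)(5−1)(5−9) = (−5)·(−7)·4·(−4) = −560 ≡ 12, so v_2 = 12^{−1} = 12 (mod 13).
  i = 3 (α = 12): (12−10)(12−5)(12−1)(12−9) = 2·7·11·3 = 462 ≡ 7, so v_3 = 7^{−1} = 2 (mod 13).
  i = 4 (α = 1): (1−10)(1−5)(1−12)(1−9) = (−9)·(−4)·(−11)·(−8) = 3168 ≡ 9, so v_4 = 9^{−1} = 3 (mod 13).
  i = 5 (α = 9): (9−10)(9−5)(9−12)(9−1) = (−1)·4·(−3)·8 = 96 ≡ 5, so v_5 = 5^{−1} = 8 (mod 13).
  v = [1, 12, 2, 3, 8].
Step 2: syndromes of r = [8, 3, 10, 12, 3] (all sums mod 13).
  S_0 = Σ v_i r_i = 1·8 + 12·3 + 2·10 + 3·12 + 8·3 = 124 ≡ 7.
  S_1 = Σ v_i α_i r_i = 1·10·8 + 12·5·3 + 2·12·10 + 3·1·12 + 8·9·3 = 752 ≡ 11.
  α_i^2 mod 13 = [9, 12, 1, 1, 3].
  S_2 = Σ v_i α_i^2 r_i = 1·9·8 + 12·12·3 + 2·1·10 + 3·1·12 + 8·3·3 = 632 ≡ 8.
  S = (7, 11, 8) ≠ 0, so r is not a codeword (an error is present).
Step 3: locate the error. For a single error e at position i, S_ℓ = v_i·e·α_i^ℓ, so α_err = S_1/S_0.
  S_0^{−1} = 7^{−1} = 2 (mod 13), so α_err = 11·2 = 22 ≡ 9 = α_5. Error position i = 5.
  Consistency check: S_2/S_1 = 8·6 = 48 ≡ 9 = α_err ✓ (single-error assumption holds).
Step 4: error magnitude e = S_0/v_5 = S_0·∏_{j≠5}(α_5 − α_j) = 7·5 = 35 ≡ 9 (mod 13).
Step 5: correct position 5: c_5 = r_5 − e = 3 − 9 ≡ 7 (mod 13). Hence c = [8, 3, 10, 12, 7].
  Check: interpolating c through the α_i gives m(x) = 11 + 1·x (degree < 2) with m(α_i) = c_i for every i, so c is indeed a codeword.
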